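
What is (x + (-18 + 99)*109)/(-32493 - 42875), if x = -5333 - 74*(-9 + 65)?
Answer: 81/9421 ≈ 0.0085978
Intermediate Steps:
x = -9477 (x = -5333 - 74*56 = -5333 - 1*4144 = -5333 - 4144 = -9477)
(x + (-18 + 99)*109)/(-32493 - 42875) = (-9477 + (-18 + 99)*109)/(-32493 - 42875) = (-9477 + 81*109)/(-75368) = (-9477 + 8829)*(-1/75368) = -648*(-1/75368) = 81/9421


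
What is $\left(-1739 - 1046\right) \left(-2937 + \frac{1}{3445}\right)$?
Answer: $\frac{5635705948}{689} \approx 8.1795 \cdot 10^{6}$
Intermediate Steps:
$\left(-1739 - 1046\right) \left(-2937 + \frac{1}{3445}\right) = - 2785 \left(-2937 + \frac{1}{3445}\right) = \left(-2785\right) \left(- \frac{10117964}{3445}\right) = \frac{5635705948}{689}$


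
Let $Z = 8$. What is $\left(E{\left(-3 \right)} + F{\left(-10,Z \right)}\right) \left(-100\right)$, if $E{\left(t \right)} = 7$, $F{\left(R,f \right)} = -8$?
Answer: $100$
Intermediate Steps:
$\left(E{\left(-3 \right)} + F{\left(-10,Z \right)}\right) \left(-100\right) = \left(7 - 8\right) \left(-100\right) = \left(-1\right) \left(-100\right) = 100$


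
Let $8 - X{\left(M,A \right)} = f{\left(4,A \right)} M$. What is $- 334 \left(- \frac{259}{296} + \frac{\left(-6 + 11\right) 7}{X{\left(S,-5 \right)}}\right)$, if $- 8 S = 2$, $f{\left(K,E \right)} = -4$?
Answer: $- \frac{5511}{4} \approx -1377.8$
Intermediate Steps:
$S = - \frac{1}{4}$ ($S = \left(- \frac{1}{8}\right) 2 = - \frac{1}{4} \approx -0.25$)
$X{\left(M,A \right)} = 8 + 4 M$ ($X{\left(M,A \right)} = 8 - - 4 M = 8 + 4 M$)
$- 334 \left(- \frac{259}{296} + \frac{\left(-6 + 11\right) 7}{X{\left(S,-5 \right)}}\right) = - 334 \left(- \frac{259}{296} + \frac{\left(-6 + 11\right) 7}{8 + 4 \left(- \frac{1}{4}\right)}\right) = - 334 \left(\left(-259\right) \frac{1}{296} + \frac{5 \cdot 7}{8 - 1}\right) = - 334 \left(- \frac{7}{8} + \frac{35}{7}\right) = - 334 \left(- \frac{7}{8} + 35 \cdot \frac{1}{7}\right) = - 334 \left(- \frac{7}{8} + 5\right) = \left(-334\right) \frac{33}{8} = - \frac{5511}{4}$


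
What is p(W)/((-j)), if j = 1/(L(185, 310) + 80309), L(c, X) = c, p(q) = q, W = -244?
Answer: 19640536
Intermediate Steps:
j = 1/80494 (j = 1/(185 + 80309) = 1/80494 ≈ 1.2423e-5)
p(W)/((-j)) = -244/((-1*1/80494)) = -244/(-1/80494) = -244*(-80494) = 19640536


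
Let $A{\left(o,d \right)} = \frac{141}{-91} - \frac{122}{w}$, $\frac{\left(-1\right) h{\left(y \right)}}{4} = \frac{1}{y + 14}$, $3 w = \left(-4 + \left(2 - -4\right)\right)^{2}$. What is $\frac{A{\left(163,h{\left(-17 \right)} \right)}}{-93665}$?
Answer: $\frac{3387}{3409406} \approx 0.00099343$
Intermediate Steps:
$w = \frac{4}{3}$ ($w = \frac{\left(-4 + \left(2 - -4\right)\right)^{2}}{3} = \frac{\left(-4 + \left(2 + 4\right)\right)^{2}}{3} = \frac{\left(-4 + 6\right)^{2}}{3} = \frac{2^{2}}{3} = \frac{1}{3} \cdot 4 = \frac{4}{3} \approx 1.3333$)
$h{\left(y \right)} = - \frac{4}{14 + y}$ ($h{\left(y \right)} = - \frac{4}{y + 14} = - \frac{4}{14 + y}$)
$A{\left(o,d \right)} = - \frac{16935}{182}$ ($A{\left(o,d \right)} = \frac{141}{-91} - \frac{122}{\frac{4}{3}} = 141 \left(- \frac{1}{91}\right) - \frac{183}{2} = - \frac{141}{91} - \frac{183}{2} = - \frac{16935}{182}$)
$\frac{A{\left(163,h{\left(-17 \right)} \right)}}{-93665} = - \frac{16935}{182 \left(-93665\right)} = \left(- \frac{16935}{182}\right) \left(- \frac{1}{93665}\right) = \frac{3387}{3409406}$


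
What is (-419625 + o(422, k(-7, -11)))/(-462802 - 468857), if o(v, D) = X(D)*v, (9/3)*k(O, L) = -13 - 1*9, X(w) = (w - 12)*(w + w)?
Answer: 2699681/8384931 ≈ 0.32197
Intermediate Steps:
X(w) = 2*w*(-12 + w) (X(w) = (-12 + w)*(2*w) = 2*w*(-12 + w))
k(O, L) = -22/3 (k(O, L) = (-13 - 1*9)/3 = (-13 - 9)/3 = (⅓)*(-22) = -22/3)
o(v, D) = 2*D*v*(-12 + D) (o(v, D) = (2*D*(-12 + D))*v = 2*D*v*(-12 + D))
(-419625 + o(422, k(-7, -11)))/(-462802 - 468857) = (-419625 + 2*(-22/3)*422*(-12 - 22/3))/(-462802 - 468857) = (-419625 + 2*(-22/3)*422*(-58/3))/(-931659) = (-419625 + 1076944/9)*(-1/931659) = -2699681/9*(-1/931659) = 2699681/8384931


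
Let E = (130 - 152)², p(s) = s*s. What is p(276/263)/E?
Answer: 19044/8369449 ≈ 0.0022754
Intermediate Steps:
p(s) = s²
E = 484 (E = (-22)² = 484)
p(276/263)/E = (276/263)²/484 = (276*(1/263))²*(1/484) = (276/263)²*(1/484) = (76176/69169)*(1/484) = 19044/8369449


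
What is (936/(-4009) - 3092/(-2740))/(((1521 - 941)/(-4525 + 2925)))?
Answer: -39324752/15927757 ≈ -2.4689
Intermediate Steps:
(936/(-4009) - 3092/(-2740))/(((1521 - 941)/(-4525 + 2925))) = (936*(-1/4009) - 3092*(-1/2740))/((580/(-1600))) = (-936/4009 + 773/685)/((580*(-1/1600))) = 2457797/(2746165*(-29/80)) = (2457797/2746165)*(-80/29) = -39324752/15927757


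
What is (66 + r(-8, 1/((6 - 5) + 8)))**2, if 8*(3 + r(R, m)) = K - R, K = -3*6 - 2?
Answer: 15129/4 ≈ 3782.3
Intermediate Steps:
K = -20 (K = -18 - 2 = -20)
r(R, m) = -11/2 - R/8 (r(R, m) = -3 + (-20 - R)/8 = -3 + (-5/2 - R/8) = -11/2 - R/8)
(66 + r(-8, 1/((6 - 5) + 8)))**2 = (66 + (-11/2 - 1/8*(-8)))**2 = (66 + (-11/2 + 1))**2 = (66 - 9/2)**2 = (123/2)**2 = 15129/4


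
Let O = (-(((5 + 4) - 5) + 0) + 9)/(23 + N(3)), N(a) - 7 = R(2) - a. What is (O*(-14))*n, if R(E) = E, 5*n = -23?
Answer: 322/29 ≈ 11.103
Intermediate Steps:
n = -23/5 (n = (1/5)*(-23) = -23/5 ≈ -4.6000)
N(a) = 9 - a (N(a) = 7 + (2 - a) = 9 - a)
O = 5/29 (O = (-(((5 + 4) - 5) + 0) + 9)/(23 + (9 - 1*3)) = (-((9 - 5) + 0) + 9)/(23 + (9 - 3)) = (-(4 + 0) + 9)/(23 + 6) = (-1*4 + 9)/29 = (-4 + 9)*(1/29) = 5*(1/29) = 5/29 ≈ 0.17241)
(O*(-14))*n = ((5/29)*(-14))*(-23/5) = -70/29*(-23/5) = 322/29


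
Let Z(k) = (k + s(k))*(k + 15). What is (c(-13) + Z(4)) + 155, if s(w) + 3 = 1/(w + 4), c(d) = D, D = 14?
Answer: 1523/8 ≈ 190.38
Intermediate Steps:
c(d) = 14
s(w) = -3 + 1/(4 + w) (s(w) = -3 + 1/(w + 4) = -3 + 1/(4 + w))
Z(k) = (15 + k)*(k + (-11 - 3*k)/(4 + k)) (Z(k) = (k + (-11 - 3*k)/(4 + k))*(k + 15) = (k + (-11 - 3*k)/(4 + k))*(15 + k) = (15 + k)*(k + (-11 - 3*k)/(4 + k)))
(c(-13) + Z(4)) + 155 = (14 + (-165 + 4**3 + 4*4 + 16*4**2)/(4 + 4)) + 155 = (14 + (-165 + 64 + 16 + 16*16)/8) + 155 = (14 + (-165 + 64 + 16 + 256)/8) + 155 = (14 + (1/8)*171) + 155 = (14 + 171/8) + 155 = 283/8 + 155 = 1523/8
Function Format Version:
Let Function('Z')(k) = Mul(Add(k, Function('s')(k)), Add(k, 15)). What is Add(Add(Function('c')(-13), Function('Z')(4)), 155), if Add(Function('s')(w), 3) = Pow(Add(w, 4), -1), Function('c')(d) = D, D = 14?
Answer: Rational(1523, 8) ≈ 190.38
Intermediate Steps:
Function('c')(d) = 14
Function('s')(w) = Add(-3, Pow(Add(4, w), -1)) (Function('s')(w) = Add(-3, Pow(Add(w, 4), -1)) = Add(-3, Pow(Add(4, w), -1)))
Function('Z')(k) = Mul(Add(15, k), Add(k, Mul(Pow(Add(4, k), -1), Add(-11, Mul(-3, k))))) (Function('Z')(k) = Mul(Add(k, Mul(Pow(Add(4, k), -1), Add(-11, Mul(-3, k)))), Add(k, 15)) = Mul(Add(k, Mul(Pow(Add(4, k), -1), Add(-11, Mul(-3, k)))), Add(15, k)) = Mul(Add(15, k), Add(k, Mul(Pow(Add(4, k), -1), Add(-11, Mul(-3, k))))))
Add(Add(Function('c')(-13), Function('Z')(4)), 155) = Add(Add(14, Mul(Pow(Add(4, 4), -1), Add(-165, Pow(4, 3), Mul(4, 4), Mul(16, Pow(4, 2))))), 155) = Add(Add(14, Mul(Pow(8, -1), Add(-165, 64, 16, Mul(16, 16)))), 155) = Add(Add(14, Mul(Rational(1, 8), Add(-165, 64, 16, 256))), 155) = Add(Add(14, Mul(Rational(1, 8), 171)), 155) = Add(Add(14, Rational(171, 8)), 155) = Add(Rational(283, 8), 155) = Rational(1523, 8)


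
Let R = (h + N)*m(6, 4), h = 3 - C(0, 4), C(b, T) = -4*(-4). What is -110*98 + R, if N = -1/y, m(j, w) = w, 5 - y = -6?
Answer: -119156/11 ≈ -10832.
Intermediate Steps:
y = 11 (y = 5 - 1*(-6) = 5 + 6 = 11)
C(b, T) = 16
N = -1/11 ≈ -0.090909
h = -13 (h = 3 - 1*16 = 3 - 16 = -13)
R = -576/11 (R = (-13 - 1/11)*4 = -144/11*4 = -576/11 ≈ -52.364)
-110*98 + R = -110*98 - 576/11 = -10780 - 576/11 = -119156/11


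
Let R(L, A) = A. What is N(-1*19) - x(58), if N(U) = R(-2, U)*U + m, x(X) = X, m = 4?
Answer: 307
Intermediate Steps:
N(U) = 4 + U² (N(U) = U*U + 4 = U² + 4 = 4 + U²)
N(-1*19) - x(58) = (4 + (-1*19)²) - 1*58 = (4 + (-19)²) - 58 = (4 + 361) - 58 = 365 - 58 = 307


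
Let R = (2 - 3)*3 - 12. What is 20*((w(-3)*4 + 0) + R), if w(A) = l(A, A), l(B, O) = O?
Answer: -540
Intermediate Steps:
w(A) = A
R = -15 (R = -1*3 - 12 = -3 - 12 = -15)
20*((w(-3)*4 + 0) + R) = 20*((-3*4 + 0) - 15) = 20*((-12 + 0) - 15) = 20*(-12 - 15) = 20*(-27) = -540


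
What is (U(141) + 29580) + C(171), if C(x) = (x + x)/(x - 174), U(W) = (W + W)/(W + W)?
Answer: 29467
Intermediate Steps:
U(W) = 1 (U(W) = (2*W)/((2*W)) = (2*W)*(1/(2*W)) = 1)
C(x) = 2*x/(-174 + x) (C(x) = (2*x)/(-174 + x) = 2*x/(-174 + x))
(U(141) + 29580) + C(171) = (1 + 29580) + 2*171/(-174 + 171) = 29581 + 2*171/(-3) = 29581 + 2*171*(-1/3) = 29581 - 114 = 29467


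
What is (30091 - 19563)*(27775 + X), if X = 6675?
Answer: 362689600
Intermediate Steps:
(30091 - 19563)*(27775 + X) = (30091 - 19563)*(27775 + 6675) = 10528*34450 = 362689600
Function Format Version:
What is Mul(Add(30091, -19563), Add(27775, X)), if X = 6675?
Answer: 362689600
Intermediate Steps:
Mul(Add(30091, -19563), Add(27775, X)) = Mul(Add(30091, -19563), Add(27775, 6675)) = Mul(10528, 34450) = 362689600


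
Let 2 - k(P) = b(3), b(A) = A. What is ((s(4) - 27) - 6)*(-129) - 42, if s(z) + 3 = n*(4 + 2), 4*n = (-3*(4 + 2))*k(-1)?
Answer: 1119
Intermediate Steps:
k(P) = -1 (k(P) = 2 - 1*3 = 2 - 3 = -1)
n = 9/2 (n = (-3*(4 + 2)*(-1))/4 = (-3*6*(-1))/4 = (-18*(-1))/4 = (¼)*18 = 9/2 ≈ 4.5000)
s(z) = 24 (s(z) = -3 + 9*(4 + 2)/2 = -3 + (9/2)*6 = -3 + 27 = 24)
((s(4) - 27) - 6)*(-129) - 42 = ((24 - 27) - 6)*(-129) - 42 = (-3 - 6)*(-129) - 42 = -9*(-129) - 42 = 1161 - 42 = 1119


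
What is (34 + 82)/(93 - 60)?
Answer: 116/33 ≈ 3.5152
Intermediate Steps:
(34 + 82)/(93 - 60) = 116/33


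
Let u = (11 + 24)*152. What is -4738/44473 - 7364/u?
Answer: -12596619/8449870 ≈ -1.4907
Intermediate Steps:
u = 5320 (u = 35*152 = 5320)
-4738/44473 - 7364/u = -4738/44473 - 7364/5320 = -4738*1/44473 - 7364*1/5320 = -4738/44473 - 263/190 = -12596619/8449870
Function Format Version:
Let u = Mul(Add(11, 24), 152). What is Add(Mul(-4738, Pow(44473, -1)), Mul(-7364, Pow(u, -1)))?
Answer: Rational(-12596619, 8449870) ≈ -1.4907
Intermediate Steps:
u = 5320 (u = Mul(35, 152) = 5320)
Add(Mul(-4738, Pow(44473, -1)), Mul(-7364, Pow(u, -1))) = Add(Mul(-4738, Pow(44473, -1)), Mul(-7364, Pow(5320, -1))) = Add(Mul(-4738, Rational(1, 44473)), Mul(-7364, Rational(1, 5320))) = Add(Rational(-4738, 44473), Rational(-263, 190)) = Rational(-12596619, 8449870)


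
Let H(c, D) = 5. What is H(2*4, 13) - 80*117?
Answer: -9355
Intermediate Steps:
H(2*4, 13) - 80*117 = 5 - 80*117 = 5 - 9360 = -9355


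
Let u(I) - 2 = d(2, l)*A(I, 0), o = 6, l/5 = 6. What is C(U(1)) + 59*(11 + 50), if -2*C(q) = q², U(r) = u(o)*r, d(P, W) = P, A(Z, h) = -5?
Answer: 3567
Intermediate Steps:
l = 30 (l = 5*6 = 30)
u(I) = -8 (u(I) = 2 + 2*(-5) = 2 - 10 = -8)
U(r) = -8*r
C(q) = -q²/2
C(U(1)) + 59*(11 + 50) = -(-8*1)²/2 + 59*(11 + 50) = -½*(-8)² + 59*61 = -½*64 + 3599 = -32 + 3599 = 3567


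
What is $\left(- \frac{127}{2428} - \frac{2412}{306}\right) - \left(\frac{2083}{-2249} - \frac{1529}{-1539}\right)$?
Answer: $- \frac{1143201323405}{142864945236} \approx -8.002$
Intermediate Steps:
$\left(- \frac{127}{2428} - \frac{2412}{306}\right) - \left(\frac{2083}{-2249} - \frac{1529}{-1539}\right) = \left(\left(-127\right) \frac{1}{2428} - \frac{134}{17}\right) - \left(2083 \left(- \frac{1}{2249}\right) - - \frac{1529}{1539}\right) = \left(- \frac{127}{2428} - \frac{134}{17}\right) - \left(- \frac{2083}{2249} + \frac{1529}{1539}\right) = - \frac{327511}{41276} - \frac{232984}{3461211} = - \frac{1143201323405}{142864945236}$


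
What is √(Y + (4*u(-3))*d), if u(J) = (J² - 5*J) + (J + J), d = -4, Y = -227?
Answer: I*√515 ≈ 22.694*I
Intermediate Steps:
u(J) = J² - 3*J (u(J) = (J² - 5*J) + 2*J = J² - 3*J)
√(Y + (4*u(-3))*d) = √(-227 + (4*(-3*(-3 - 3)))*(-4)) = √(-227 + (4*(-3*(-6)))*(-4)) = √(-227 + (4*18)*(-4)) = √(-227 + 72*(-4)) = √(-227 - 288) = √(-515) = I*√515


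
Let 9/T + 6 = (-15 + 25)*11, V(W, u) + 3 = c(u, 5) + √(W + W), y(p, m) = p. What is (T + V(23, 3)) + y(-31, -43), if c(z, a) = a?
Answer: -3007/104 + √46 ≈ -22.131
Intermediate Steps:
V(W, u) = 2 + √2*√W (V(W, u) = -3 + (5 + √(W + W)) = -3 + (5 + √(2*W)) = -3 + (5 + √2*√W) = 2 + √2*√W)
T = 9/104 (T = 9/(-6 + (-15 + 25)*11) = 9/(-6 + 10*11) = 9/(-6 + 110) = 9/104 ≈ 0.086538)
(T + V(23, 3)) + y(-31, -43) = (9/104 + (2 + √2*√23)) - 31 = (9/104 + (2 + √46)) - 31 = (217/104 + √46) - 31 = -3007/104 + √46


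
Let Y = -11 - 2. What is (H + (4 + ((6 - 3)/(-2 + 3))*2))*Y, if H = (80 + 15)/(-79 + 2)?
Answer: -8775/77 ≈ -113.96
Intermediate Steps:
Y = -13
H = -95/77 (H = 95/(-77) = 95*(-1/77) = -95/77 ≈ -1.2338)
(H + (4 + ((6 - 3)/(-2 + 3))*2))*Y = (-95/77 + (4 + ((6 - 3)/(-2 + 3))*2))*(-13) = (-95/77 + (4 + (3/1)*2))*(-13) = (-95/77 + (4 + (3*1)*2))*(-13) = (-95/77 + (4 + 3*2))*(-13) = (-95/77 + (4 + 6))*(-13) = (-95/77 + 10)*(-13) = (675/77)*(-13) = -8775/77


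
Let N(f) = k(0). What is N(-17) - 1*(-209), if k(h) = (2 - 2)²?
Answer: 209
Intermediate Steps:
k(h) = 0 (k(h) = 0² = 0)
N(f) = 0
N(-17) - 1*(-209) = 0 - 1*(-209) = 0 + 209 = 209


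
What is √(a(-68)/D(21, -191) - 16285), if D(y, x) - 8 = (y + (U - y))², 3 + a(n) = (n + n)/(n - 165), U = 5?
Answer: 2*I*√240696317598/7689 ≈ 127.61*I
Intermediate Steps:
a(n) = -3 + 2*n/(-165 + n) (a(n) = -3 + (n + n)/(n - 165) = -3 + (2*n)/(-165 + n) = -3 + 2*n/(-165 + n))
D(y, x) = 33 (D(y, x) = 8 + (y + (5 - y))² = 8 + 5² = 8 + 25 = 33)
√(a(-68)/D(21, -191) - 16285) = √(((495 - 1*(-68))/(-165 - 68))/33 - 16285) = √(((495 + 68)/(-233))*(1/33) - 16285) = √(-1/233*563*(1/33) - 16285) = √(-563/233*1/33 - 16285) = √(-563/7689 - 16285) = √(-125215928/7689) = 2*I*√240696317598/7689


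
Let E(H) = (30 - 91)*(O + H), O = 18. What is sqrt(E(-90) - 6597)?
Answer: 21*I*sqrt(5) ≈ 46.957*I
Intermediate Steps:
E(H) = -1098 - 61*H (E(H) = (30 - 91)*(18 + H) = -61*(18 + H) = -1098 - 61*H)
sqrt(E(-90) - 6597) = sqrt((-1098 - 61*(-90)) - 6597) = sqrt((-1098 + 5490) - 6597) = sqrt(4392 - 6597) = sqrt(-2205) = 21*I*sqrt(5)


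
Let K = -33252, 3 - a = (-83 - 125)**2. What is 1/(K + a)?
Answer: -1/76513 ≈ -1.3070e-5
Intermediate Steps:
a = -43261 (a = 3 - (-83 - 125)**2 = 3 - 1*(-208)**2 = 3 - 1*43264 = 3 - 43264 = -43261)
1/(K + a) = 1/(-33252 - 43261) = 1/(-76513) = -1/76513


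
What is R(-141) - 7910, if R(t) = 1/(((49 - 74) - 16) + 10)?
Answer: -245211/31 ≈ -7910.0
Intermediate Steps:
R(t) = -1/31 (R(t) = 1/((-25 - 16) + 10) = 1/(-41 + 10) = 1/(-31) = -1/31)
R(-141) - 7910 = -1/31 - 7910 = -245211/31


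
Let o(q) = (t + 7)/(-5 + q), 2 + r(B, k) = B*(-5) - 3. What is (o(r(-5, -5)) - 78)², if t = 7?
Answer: 1336336/225 ≈ 5939.3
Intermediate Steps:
r(B, k) = -5 - 5*B (r(B, k) = -2 + (B*(-5) - 3) = -2 + (-5*B - 3) = -2 + (-3 - 5*B) = -5 - 5*B)
o(q) = 14/(-5 + q) (o(q) = (7 + 7)/(-5 + q) = 14/(-5 + q))
(o(r(-5, -5)) - 78)² = (14/(-5 + (-5 - 5*(-5))) - 78)² = (14/(-5 + (-5 + 25)) - 78)² = (14/(-5 + 20) - 78)² = (14/15 - 78)² = (-1156/15)² = 1336336/225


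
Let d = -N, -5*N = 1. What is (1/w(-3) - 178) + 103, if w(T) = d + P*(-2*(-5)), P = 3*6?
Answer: -67570/901 ≈ -74.994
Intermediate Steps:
N = -⅕ (N = -⅕*1 = -⅕ ≈ -0.20000)
P = 18
d = ⅕ (d = -1*(-⅕) = ⅕ ≈ 0.20000)
w(T) = 901/5 (w(T) = ⅕ + 18*(-2*(-5)) = ⅕ + 18*10 = ⅕ + 180 = 901/5)
(1/w(-3) - 178) + 103 = (1/(901/5) - 178) + 103 = (5/901 - 178) + 103 = -160373/901 + 103 = -67570/901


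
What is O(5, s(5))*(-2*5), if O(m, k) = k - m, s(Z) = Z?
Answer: 0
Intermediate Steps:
O(5, s(5))*(-2*5) = (5 - 1*5)*(-2*5) = (5 - 5)*(-10) = 0*(-10) = 0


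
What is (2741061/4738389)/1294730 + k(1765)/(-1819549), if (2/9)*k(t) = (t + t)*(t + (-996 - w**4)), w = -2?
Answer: -24460809966454768787/3720937911445174510 ≈ -6.5738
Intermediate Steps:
k(t) = 9*t*(-1012 + t) (k(t) = 9*((t + t)*(t + (-996 - 1*(-2)**4)))/2 = 9*((2*t)*(t + (-996 - 1*16)))/2 = 9*((2*t)*(t + (-996 - 16)))/2 = 9*((2*t)*(t - 1012))/2 = 9*((2*t)*(-1012 + t))/2 = 9*(2*t*(-1012 + t))/2 = 9*t*(-1012 + t))
(2741061/4738389)/1294730 + k(1765)/(-1819549) = (2741061/4738389)/1294730 + (9*1765*(-1012 + 1765))/(-1819549) = (2741061*(1/4738389))*(1/1294730) + (9*1765*753)*(-1/1819549) = (913687/1579463)*(1/1294730) + 11961405*(-1/1819549) = 913687/2044978129990 - 11961405/1819549 = -24460809966454768787/3720937911445174510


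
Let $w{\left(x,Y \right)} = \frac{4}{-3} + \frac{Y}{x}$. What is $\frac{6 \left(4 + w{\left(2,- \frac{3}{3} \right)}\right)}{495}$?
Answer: $\frac{13}{495} \approx 0.026263$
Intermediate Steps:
$w{\left(x,Y \right)} = - \frac{4}{3} + \frac{Y}{x}$ ($w{\left(x,Y \right)} = 4 \left(- \frac{1}{3}\right) + \frac{Y}{x} = - \frac{4}{3} + \frac{Y}{x}$)
$\frac{6 \left(4 + w{\left(2,- \frac{3}{3} \right)}\right)}{495} = \frac{6 \left(4 - \left(\frac{4}{3} - \frac{\left(-3\right) \frac{1}{3}}{2}\right)\right)}{495} = 6 \left(4 - \left(\frac{4}{3} - \left(-3\right) \frac{1}{3} \cdot \frac{1}{2}\right)\right) \frac{1}{495} = 6 \left(4 - \frac{11}{6}\right) \frac{1}{495} = 6 \cdot \frac{13}{6} \cdot \frac{1}{495} = 13 \cdot \frac{1}{495} = \frac{13}{495}$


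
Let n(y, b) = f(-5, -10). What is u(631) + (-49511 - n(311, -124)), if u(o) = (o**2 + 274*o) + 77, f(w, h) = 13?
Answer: 521608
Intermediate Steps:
u(o) = 77 + o**2 + 274*o
n(y, b) = 13
u(631) + (-49511 - n(311, -124)) = (77 + 631**2 + 274*631) + (-49511 - 1*13) = (77 + 398161 + 172894) + (-49511 - 13) = 571132 - 49524 = 521608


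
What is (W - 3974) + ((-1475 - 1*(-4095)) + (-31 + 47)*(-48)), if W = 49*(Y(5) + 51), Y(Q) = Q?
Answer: 622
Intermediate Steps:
W = 2744 (W = 49*(5 + 51) = 49*56 = 2744)
(W - 3974) + ((-1475 - 1*(-4095)) + (-31 + 47)*(-48)) = (2744 - 3974) + ((-1475 - 1*(-4095)) + (-31 + 47)*(-48)) = -1230 + ((-1475 + 4095) + 16*(-48)) = -1230 + (2620 - 768) = -1230 + 1852 = 622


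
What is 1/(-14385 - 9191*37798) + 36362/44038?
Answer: 16201555384269/19621695643312 ≈ 0.82570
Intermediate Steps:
1/(-14385 - 9191*37798) + 36362/44038 = (1/37798)/(-23576) + 36362*(1/44038) = -1/23576*1/37798 + 18181/22019 = -1/891125648 + 18181/22019 = 16201555384269/19621695643312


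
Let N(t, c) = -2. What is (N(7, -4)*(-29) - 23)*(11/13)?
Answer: 385/13 ≈ 29.615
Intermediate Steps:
(N(7, -4)*(-29) - 23)*(11/13) = (-2*(-29) - 23)*(11/13) = (58 - 23)*(11*(1/13)) = 35*(11/13) = 385/13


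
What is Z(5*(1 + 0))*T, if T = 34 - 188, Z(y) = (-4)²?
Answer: -2464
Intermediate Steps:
Z(y) = 16
T = -154
Z(5*(1 + 0))*T = 16*(-154) = -2464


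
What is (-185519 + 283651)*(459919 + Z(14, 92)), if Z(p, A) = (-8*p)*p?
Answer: 44978900332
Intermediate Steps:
Z(p, A) = -8*p²
(-185519 + 283651)*(459919 + Z(14, 92)) = (-185519 + 283651)*(459919 - 8*14²) = 98132*(459919 - 8*196) = 98132*(459919 - 1568) = 98132*458351 = 44978900332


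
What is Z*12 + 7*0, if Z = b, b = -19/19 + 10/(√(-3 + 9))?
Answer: -12 + 20*√6 ≈ 36.990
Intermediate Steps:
b = -1 + 5*√6/3 (b = -19*1/19 + 10/(√6) = -1 + 10*(√6/6) = -1 + 5*√6/3 ≈ 3.0825)
Z = -1 + 5*√6/3 ≈ 3.0825
Z*12 + 7*0 = (-1 + 5*√6/3)*12 + 7*0 = (-12 + 20*√6) + 0 = -12 + 20*√6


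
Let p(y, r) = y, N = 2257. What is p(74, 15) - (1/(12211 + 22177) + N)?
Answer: -75069005/34388 ≈ -2183.0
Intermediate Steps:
p(74, 15) - (1/(12211 + 22177) + N) = 74 - (1/(12211 + 22177) + 2257) = 74 - (1/34388 + 2257) = 74 - 1*77613717/34388 = 74 - 77613717/34388 = -75069005/34388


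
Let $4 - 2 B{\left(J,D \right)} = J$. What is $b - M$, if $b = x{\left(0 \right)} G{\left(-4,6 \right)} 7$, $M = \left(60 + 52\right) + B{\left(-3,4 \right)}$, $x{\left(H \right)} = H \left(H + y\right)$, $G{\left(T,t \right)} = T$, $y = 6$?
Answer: $- \frac{231}{2} \approx -115.5$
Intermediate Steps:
$B{\left(J,D \right)} = 2 - \frac{J}{2}$
$x{\left(H \right)} = H \left(6 + H\right)$ ($x{\left(H \right)} = H \left(H + 6\right) = H \left(6 + H\right)$)
$M = \frac{231}{2}$ ($M = \left(60 + 52\right) + \left(2 - - \frac{3}{2}\right) = 112 + \left(2 + \frac{3}{2}\right) = 112 + \frac{7}{2} = \frac{231}{2} \approx 115.5$)
$b = 0$ ($b = 0 \left(6 + 0\right) \left(-4\right) 7 = 0 \cdot 6 \left(-4\right) 7 = 0 \left(-4\right) 7 = 0 \cdot 7 = 0$)
$b - M = 0 - \frac{231}{2} = - \frac{231}{2}$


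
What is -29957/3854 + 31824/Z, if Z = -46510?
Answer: -757974883/89624770 ≈ -8.4572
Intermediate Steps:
-29957/3854 + 31824/Z = -29957/3854 + 31824/(-46510) = -29957*1/3854 + 31824*(-1/46510) = -29957/3854 - 15912/23255 = -757974883/89624770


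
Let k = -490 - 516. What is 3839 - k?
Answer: 4845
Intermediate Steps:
k = -1006
3839 - k = 3839 - 1*(-1006) = 3839 + 1006 = 4845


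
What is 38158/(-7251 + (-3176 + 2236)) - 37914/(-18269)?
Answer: -386554928/149641379 ≈ -2.5832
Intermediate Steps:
38158/(-7251 + (-3176 + 2236)) - 37914/(-18269) = 38158/(-7251 - 940) - 37914*(-1/18269) = 38158/(-8191) + 37914/18269 = 38158*(-1/8191) + 37914/18269 = -38158/8191 + 37914/18269 = -386554928/149641379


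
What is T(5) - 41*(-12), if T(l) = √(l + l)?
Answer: 492 + √10 ≈ 495.16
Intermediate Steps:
T(l) = √2*√l (T(l) = √(2*l) = √2*√l)
T(5) - 41*(-12) = √2*√5 - 41*(-12) = √10 + 492 = 492 + √10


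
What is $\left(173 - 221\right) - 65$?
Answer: $-113$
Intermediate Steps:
$\left(173 - 221\right) - 65 = -48 + \left(-89 + 24\right) = -48 - 65 = -113$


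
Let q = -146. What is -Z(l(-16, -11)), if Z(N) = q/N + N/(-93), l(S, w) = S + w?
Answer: -4769/837 ≈ -5.6977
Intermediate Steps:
Z(N) = -146/N - N/93 (Z(N) = -146/N + N/(-93) = -146/N + N*(-1/93) = -146/N - N/93)
-Z(l(-16, -11)) = -(-146/(-16 - 11) - (-16 - 11)/93) = -(-146/(-27) - 1/93*(-27)) = -(-146*(-1/27) + 9/31) = -(146/27 + 9/31) = -1*4769/837 = -4769/837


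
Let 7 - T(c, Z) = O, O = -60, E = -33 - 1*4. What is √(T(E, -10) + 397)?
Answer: 4*√29 ≈ 21.541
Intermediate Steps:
E = -37 (E = -33 - 4 = -37)
T(c, Z) = 67 (T(c, Z) = 7 - 1*(-60) = 7 + 60 = 67)
√(T(E, -10) + 397) = √(67 + 397) = √464 = 4*√29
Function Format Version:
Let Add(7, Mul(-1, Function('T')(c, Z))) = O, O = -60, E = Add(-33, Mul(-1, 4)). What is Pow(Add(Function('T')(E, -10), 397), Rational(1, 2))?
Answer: Mul(4, Pow(29, Rational(1, 2))) ≈ 21.541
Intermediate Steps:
E = -37 (E = Add(-33, -4) = -37)
Function('T')(c, Z) = 67 (Function('T')(c, Z) = Add(7, Mul(-1, -60)) = Add(7, 60) = 67)
Pow(Add(Function('T')(E, -10), 397), Rational(1, 2)) = Pow(Add(67, 397), Rational(1, 2)) = Pow(464, Rational(1, 2)) = Mul(4, Pow(29, Rational(1, 2)))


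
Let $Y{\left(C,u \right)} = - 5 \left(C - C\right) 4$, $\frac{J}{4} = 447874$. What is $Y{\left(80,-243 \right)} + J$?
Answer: $1791496$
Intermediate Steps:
$J = 1791496$ ($J = 4 \cdot 447874 = 1791496$)
$Y{\left(C,u \right)} = 0$ ($Y{\left(C,u \right)} = \left(-5\right) 0 \cdot 4 = 0 \cdot 4 = 0$)
$Y{\left(80,-243 \right)} + J = 0 + 1791496 = 1791496$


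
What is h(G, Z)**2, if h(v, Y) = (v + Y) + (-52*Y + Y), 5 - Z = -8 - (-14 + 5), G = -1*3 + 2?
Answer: 40401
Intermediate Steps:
G = -1 (G = -3 + 2 = -1)
Z = 4 (Z = 5 - (-8 - (-14 + 5)) = 5 - (-8 - 1*(-9)) = 5 - (-8 + 9) = 5 - 1*1 = 5 - 1 = 4)
h(v, Y) = v - 50*Y (h(v, Y) = (Y + v) - 51*Y = v - 50*Y)
h(G, Z)**2 = (-1 - 50*4)**2 = (-1 - 200)**2 = (-201)**2 = 40401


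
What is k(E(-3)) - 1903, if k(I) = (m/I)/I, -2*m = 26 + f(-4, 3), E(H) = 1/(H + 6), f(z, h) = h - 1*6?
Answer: -4013/2 ≈ -2006.5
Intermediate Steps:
f(z, h) = -6 + h (f(z, h) = h - 6 = -6 + h)
E(H) = 1/(6 + H)
m = -23/2 (m = -(26 + (-6 + 3))/2 = -(26 - 3)/2 = -½*23 = -23/2 ≈ -11.500)
k(I) = -23/(2*I²) (k(I) = (-23/(2*I))/I = -23/(2*I²))
k(E(-3)) - 1903 = -23*(6 - 3)²/2 - 1903 = -23/(2*(1/3)²) - 1903 = -23/(2*3⁻²) - 1903 = -23/2*9 - 1903 = -207/2 - 1903 = -4013/2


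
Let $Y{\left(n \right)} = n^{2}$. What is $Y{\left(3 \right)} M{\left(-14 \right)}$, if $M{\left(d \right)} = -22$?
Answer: $-198$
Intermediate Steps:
$Y{\left(3 \right)} M{\left(-14 \right)} = 3^{2} \left(-22\right) = 9 \left(-22\right) = -198$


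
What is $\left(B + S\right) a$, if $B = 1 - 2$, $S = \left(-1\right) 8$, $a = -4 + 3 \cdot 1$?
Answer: $9$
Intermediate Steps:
$a = -1$ ($a = -4 + 3 = -1$)
$S = -8$
$B = -1$ ($B = 1 - 2 = -1$)
$\left(B + S\right) a = \left(-1 - 8\right) \left(-1\right) = \left(-9\right) \left(-1\right) = 9$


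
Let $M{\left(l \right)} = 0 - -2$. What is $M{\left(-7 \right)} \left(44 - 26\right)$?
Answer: $36$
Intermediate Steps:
$M{\left(l \right)} = 2$ ($M{\left(l \right)} = 0 + 2 = 2$)
$M{\left(-7 \right)} \left(44 - 26\right) = 2 \left(44 - 26\right) = 2 \cdot 18 = 36$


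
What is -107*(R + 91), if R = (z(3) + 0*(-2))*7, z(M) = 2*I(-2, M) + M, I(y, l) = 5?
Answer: -19474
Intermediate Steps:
z(M) = 10 + M (z(M) = 2*5 + M = 10 + M)
R = 91 (R = ((10 + 3) + 0*(-2))*7 = (13 + 0)*7 = 13*7 = 91)
-107*(R + 91) = -107*(91 + 91) = -107*182 = -19474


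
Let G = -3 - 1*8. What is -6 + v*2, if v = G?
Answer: -28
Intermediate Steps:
G = -11 (G = -3 - 8 = -11)
v = -11
-6 + v*2 = -6 - 11*2 = -6 - 22 = -28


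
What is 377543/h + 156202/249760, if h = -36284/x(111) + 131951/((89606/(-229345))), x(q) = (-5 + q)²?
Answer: -5228016664092052379/10615751510782019280 ≈ -0.49248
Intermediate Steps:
h = -85007619400881/251703254 (h = -36284/(-5 + 111)² + 131951/((89606/(-229345))) = -36284/(106²) + 131951/((89606*(-1/229345))) = -36284/11236 + 131951/(-89606/229345) = -36284*1/11236 + 131951*(-229345/89606) = -9071/2809 - 30262302095/89606 = -85007619400881/251703254 ≈ -3.3773e+5)
377543/h + 156202/249760 = 377543/(-85007619400881/251703254) + 156202/249760 = 377543*(-251703254/85007619400881) + 156202*(1/249760) = -95028801624922/85007619400881 + 78101/124880 = -5228016664092052379/10615751510782019280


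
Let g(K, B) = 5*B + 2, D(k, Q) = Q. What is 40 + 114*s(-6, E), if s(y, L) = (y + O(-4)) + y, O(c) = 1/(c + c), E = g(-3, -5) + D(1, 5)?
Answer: -5369/4 ≈ -1342.3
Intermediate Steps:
g(K, B) = 2 + 5*B
E = -18 (E = (2 + 5*(-5)) + 5 = (2 - 25) + 5 = -23 + 5 = -18)
O(c) = 1/(2*c)
s(y, L) = -⅛ + 2*y (s(y, L) = (y + (½)/(-4)) + y = (y + (½)*(-¼)) + y = (y - ⅛) + y = (-⅛ + y) + y = -⅛ + 2*y)
40 + 114*s(-6, E) = 40 + 114*(-⅛ + 2*(-6)) = 40 + 114*(-⅛ - 12) = 40 + 114*(-97/8) = 40 - 5529/4 = -5369/4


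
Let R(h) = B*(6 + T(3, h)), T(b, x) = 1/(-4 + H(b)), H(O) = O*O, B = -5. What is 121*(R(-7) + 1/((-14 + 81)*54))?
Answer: -13570997/3618 ≈ -3751.0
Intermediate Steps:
H(O) = O²
T(b, x) = 1/(-4 + b²)
R(h) = -31 (R(h) = -5*(6 + 1/(-4 + 3²)) = -5*(6 + 1/(-4 + 9)) = -5*(6 + 1/5) = -5*(6 + ⅕) = -5*31/5 = -31)
121*(R(-7) + 1/((-14 + 81)*54)) = 121*(-31 + 1/((-14 + 81)*54)) = 121*(-31 + (1/54)/67) = 121*(-31 + (1/67)*(1/54)) = 121*(-31 + 1/3618) = 121*(-112157/3618) = -13570997/3618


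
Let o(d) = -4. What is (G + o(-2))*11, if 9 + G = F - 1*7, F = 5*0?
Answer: -220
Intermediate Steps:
F = 0
G = -16 (G = -9 + (0 - 1*7) = -9 + (0 - 7) = -9 - 7 = -16)
(G + o(-2))*11 = (-16 - 4)*11 = -20*11 = -220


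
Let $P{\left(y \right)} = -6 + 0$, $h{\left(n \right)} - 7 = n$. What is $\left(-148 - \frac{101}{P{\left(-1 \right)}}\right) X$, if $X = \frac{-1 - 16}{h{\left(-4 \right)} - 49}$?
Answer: $- \frac{13379}{276} \approx -48.475$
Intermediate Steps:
$h{\left(n \right)} = 7 + n$
$P{\left(y \right)} = -6$
$X = \frac{17}{46}$ ($X = \frac{-1 - 16}{\left(7 - 4\right) - 49} = - \frac{17}{3 - 49} = - \frac{17}{-46} = \left(-17\right) \left(- \frac{1}{46}\right) = \frac{17}{46} \approx 0.36957$)
$\left(-148 - \frac{101}{P{\left(-1 \right)}}\right) X = \left(-148 - \frac{101}{-6}\right) \frac{17}{46} = \left(-148 - - \frac{101}{6}\right) \frac{17}{46} = \left(-148 + \frac{101}{6}\right) \frac{17}{46} = \left(- \frac{787}{6}\right) \frac{17}{46} = - \frac{13379}{276}$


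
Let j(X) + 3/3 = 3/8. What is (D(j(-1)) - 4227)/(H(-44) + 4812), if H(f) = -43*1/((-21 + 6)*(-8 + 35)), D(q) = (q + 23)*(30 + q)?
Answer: -92527515/124729792 ≈ -0.74182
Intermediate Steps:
j(X) = -5/8 (j(X) = -1 + 3/8 = -5/8)
D(q) = (23 + q)*(30 + q)
H(f) = 43/405 (H(f) = -43/((-15*27)) = -43/(-405) = -43*(-1/405) = 43/405)
(D(j(-1)) - 4227)/(H(-44) + 4812) = ((690 + (-5/8)² + 53*(-5/8)) - 4227)/(43/405 + 4812) = ((690 + 25/64 - 265/8) - 4227)/(1948903/405) = (42065/64 - 4227)*(405/1948903) = -228463/64*405/1948903 = -92527515/124729792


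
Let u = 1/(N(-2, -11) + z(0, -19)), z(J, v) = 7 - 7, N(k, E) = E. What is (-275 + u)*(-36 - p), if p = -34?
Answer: 6052/11 ≈ 550.18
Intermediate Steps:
z(J, v) = 0
u = -1/11 (u = 1/(-11 + 0) = 1/(-11) = -1/11 ≈ -0.090909)
(-275 + u)*(-36 - p) = (-275 - 1/11)*(-36 - 1*(-34)) = -3026*(-36 + 34)/11 = -3026/11*(-2) = 6052/11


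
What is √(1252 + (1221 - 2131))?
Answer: 3*√38 ≈ 18.493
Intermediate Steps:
√(1252 + (1221 - 2131)) = √(1252 - 910) = √342 = 3*√38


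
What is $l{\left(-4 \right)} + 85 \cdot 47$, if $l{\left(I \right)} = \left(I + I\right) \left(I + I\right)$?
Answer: $4059$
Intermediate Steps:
$l{\left(I \right)} = 4 I^{2}$ ($l{\left(I \right)} = 2 I 2 I = 4 I^{2}$)
$l{\left(-4 \right)} + 85 \cdot 47 = 4 \left(-4\right)^{2} + 85 \cdot 47 = 4 \cdot 16 + 3995 = 64 + 3995 = 4059$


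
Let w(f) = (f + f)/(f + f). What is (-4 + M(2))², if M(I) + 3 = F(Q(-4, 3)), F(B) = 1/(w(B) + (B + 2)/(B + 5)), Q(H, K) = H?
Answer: 64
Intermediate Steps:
w(f) = 1 (w(f) = (2*f)/((2*f)) = (2*f)*(1/(2*f)) = 1)
F(B) = 1/(1 + (2 + B)/(5 + B)) (F(B) = 1/(1 + (B + 2)/(B + 5)) = 1/(1 + (2 + B)/(5 + B)))
M(I) = -4 (M(I) = -3 + (5 - 4)/(7 + 2*(-4)) = -3 + 1/(7 - 8) = -3 + 1/(-1) = -3 - 1*1 = -3 - 1 = -4)
(-4 + M(2))² = (-4 - 4)² = (-8)² = 64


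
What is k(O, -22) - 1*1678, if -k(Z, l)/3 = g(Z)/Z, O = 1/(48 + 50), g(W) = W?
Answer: -1681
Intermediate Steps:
O = 1/98 ≈ 0.010204
k(Z, l) = -3 (k(Z, l) = -3*Z/Z = -3*1 = -3)
k(O, -22) - 1*1678 = -3 - 1*1678 = -3 - 1678 = -1681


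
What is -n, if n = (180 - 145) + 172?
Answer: -207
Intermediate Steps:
n = 207 (n = 35 + 172 = 207)
-n = -1*207 = -207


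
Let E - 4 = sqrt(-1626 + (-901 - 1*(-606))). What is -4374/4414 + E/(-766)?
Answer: -842035/845281 - I*sqrt(1921)/766 ≈ -0.99616 - 0.057218*I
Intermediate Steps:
E = 4 + I*sqrt(1921) (E = 4 + sqrt(-1626 + (-901 - 1*(-606))) = 4 + sqrt(-1626 + (-901 + 606)) = 4 + sqrt(-1626 - 295) = 4 + sqrt(-1921) = 4 + I*sqrt(1921) ≈ 4.0 + 43.829*I)
-4374/4414 + E/(-766) = -4374/4414 + (4 + I*sqrt(1921))/(-766) = -4374*1/4414 + (4 + I*sqrt(1921))*(-1/766) = -2187/2207 + (-2/383 - I*sqrt(1921)/766) = -842035/845281 - I*sqrt(1921)/766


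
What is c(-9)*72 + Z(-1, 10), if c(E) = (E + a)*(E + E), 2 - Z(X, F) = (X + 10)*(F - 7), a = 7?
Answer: 2567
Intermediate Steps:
Z(X, F) = 2 - (-7 + F)*(10 + X) (Z(X, F) = 2 - (X + 10)*(F - 7) = 2 - (10 + X)*(-7 + F) = 2 - (-7 + F)*(10 + X))
c(E) = 2*E*(7 + E) (c(E) = (E + 7)*(E + E) = (7 + E)*(2*E) = 2*E*(7 + E))
c(-9)*72 + Z(-1, 10) = (2*(-9)*(7 - 9))*72 + (72 - 10*10 + 7*(-1) - 1*10*(-1)) = (2*(-9)*(-2))*72 + (72 - 100 - 7 + 10) = 36*72 - 25 = 2592 - 25 = 2567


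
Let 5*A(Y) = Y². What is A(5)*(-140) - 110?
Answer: -810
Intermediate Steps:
A(Y) = Y²/5
A(5)*(-140) - 110 = ((⅕)*5²)*(-140) - 110 = ((⅕)*25)*(-140) - 110 = 5*(-140) - 110 = -700 - 110 = -810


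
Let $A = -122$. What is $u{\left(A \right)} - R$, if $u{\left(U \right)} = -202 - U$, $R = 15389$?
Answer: $-15469$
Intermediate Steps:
$u{\left(A \right)} - R = \left(-202 - -122\right) - 15389 = \left(-202 + 122\right) - 15389 = -80 - 15389 = -15469$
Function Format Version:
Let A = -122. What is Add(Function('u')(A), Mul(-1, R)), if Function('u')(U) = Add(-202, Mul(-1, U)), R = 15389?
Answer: -15469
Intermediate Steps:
Add(Function('u')(A), Mul(-1, R)) = Add(Add(-202, Mul(-1, -122)), Mul(-1, 15389)) = Add(Add(-202, 122), -15389) = Add(-80, -15389) = -15469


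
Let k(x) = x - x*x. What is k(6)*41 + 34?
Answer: -1196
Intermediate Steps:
k(x) = x - x²
k(6)*41 + 34 = (6*(1 - 1*6))*41 + 34 = (6*(1 - 6))*41 + 34 = (6*(-5))*41 + 34 = -30*41 + 34 = -1230 + 34 = -1196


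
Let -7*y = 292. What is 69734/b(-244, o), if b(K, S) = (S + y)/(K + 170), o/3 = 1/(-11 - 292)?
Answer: 3648343412/29499 ≈ 1.2368e+5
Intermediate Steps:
y = -292/7 (y = -⅐*292 = -292/7 ≈ -41.714)
o = -1/101 (o = 3/(-11 - 292) = 3/(-303) = 3*(-1/303) = -1/101 ≈ -0.0099010)
b(K, S) = (-292/7 + S)/(170 + K) (b(K, S) = (S - 292/7)/(K + 170) = (-292/7 + S)/(170 + K))
69734/b(-244, o) = 69734/(((-292/7 - 1/101)/(170 - 244))) = 69734/((-29499/707/(-74))) = 69734/((-1/74*(-29499/707))) = 69734/(29499/52318) = 69734*(52318/29499) = 3648343412/29499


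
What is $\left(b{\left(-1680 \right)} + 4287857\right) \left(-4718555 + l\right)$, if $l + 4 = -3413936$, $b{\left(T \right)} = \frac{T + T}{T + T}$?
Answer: $-34870983745710$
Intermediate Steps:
$b{\left(T \right)} = 1$ ($b{\left(T \right)} = \frac{2 T}{2 T} = 2 T \frac{1}{2 T} = 1$)
$l = -3413940$ ($l = -4 - 3413936 = -3413940$)
$\left(b{\left(-1680 \right)} + 4287857\right) \left(-4718555 + l\right) = \left(1 + 4287857\right) \left(-4718555 - 3413940\right) = 4287858 \left(-8132495\right) = -34870983745710$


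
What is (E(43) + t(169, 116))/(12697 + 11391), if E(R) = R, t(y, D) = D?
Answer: 159/24088 ≈ 0.0066008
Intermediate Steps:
(E(43) + t(169, 116))/(12697 + 11391) = (43 + 116)/(12697 + 11391) = 159/24088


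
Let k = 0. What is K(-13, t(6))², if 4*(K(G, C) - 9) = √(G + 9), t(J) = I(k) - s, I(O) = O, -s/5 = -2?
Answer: (18 + I)²/4 ≈ 80.75 + 9.0*I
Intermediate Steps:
s = 10 (s = -5*(-2) = 10)
t(J) = -10 (t(J) = 0 - 1*10 = 0 - 10 = -10)
K(G, C) = 9 + √(9 + G)/4 (K(G, C) = 9 + √(G + 9)/4 = 9 + √(9 + G)/4)
K(-13, t(6))² = (9 + √(9 - 13)/4)² = (9 + √(-4)/4)² = (9 + (2*I)/4)² = (9 + I/2)²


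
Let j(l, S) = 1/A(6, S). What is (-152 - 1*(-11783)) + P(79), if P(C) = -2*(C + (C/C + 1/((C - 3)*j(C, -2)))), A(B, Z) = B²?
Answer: 217931/19 ≈ 11470.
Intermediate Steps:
j(l, S) = 1/36 (j(l, S) = 1/(6²) = 1/36)
P(C) = -2 - 72/(-3 + C) - 2*C (P(C) = -2*(C + (C/C + 1/((C - 3)*(1/36)))) = -2*(C + (1 + 36/(-3 + C))) = -2*(1 + C + 36/(-3 + C)) = -2 - 72/(-3 + C) - 2*C)
(-152 - 1*(-11783)) + P(79) = (-152 - 1*(-11783)) + 2*(-33 - 1*79² + 2*79)/(-3 + 79) = (-152 + 11783) + 2*(-33 - 1*6241 + 158)/76 = 11631 + 2*(1/76)*(-33 - 6241 + 158) = 11631 + 2*(1/76)*(-6116) = 11631 - 3058/19 = 217931/19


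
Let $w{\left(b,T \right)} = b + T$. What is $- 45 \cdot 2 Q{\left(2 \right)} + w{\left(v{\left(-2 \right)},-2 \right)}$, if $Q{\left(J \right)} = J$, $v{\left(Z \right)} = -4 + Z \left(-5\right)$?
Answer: $-176$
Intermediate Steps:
$v{\left(Z \right)} = -4 - 5 Z$
$w{\left(b,T \right)} = T + b$
$- 45 \cdot 2 Q{\left(2 \right)} + w{\left(v{\left(-2 \right)},-2 \right)} = - 45 \cdot 2 \cdot 2 - -4 = \left(-45\right) 4 + \left(-2 + \left(-4 + 10\right)\right) = -180 + \left(-2 + 6\right) = -180 + 4 = -176$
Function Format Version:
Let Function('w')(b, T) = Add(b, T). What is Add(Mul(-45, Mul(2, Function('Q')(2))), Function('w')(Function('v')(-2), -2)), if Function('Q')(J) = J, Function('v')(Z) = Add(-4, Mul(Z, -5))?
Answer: -176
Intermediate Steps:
Function('v')(Z) = Add(-4, Mul(-5, Z))
Function('w')(b, T) = Add(T, b)
Add(Mul(-45, Mul(2, Function('Q')(2))), Function('w')(Function('v')(-2), -2)) = Add(Mul(-45, Mul(2, 2)), Add(-2, Add(-4, Mul(-5, -2)))) = Add(Mul(-45, 4), Add(-2, Add(-4, 10))) = Add(-180, Add(-2, 6)) = Add(-180, 4) = -176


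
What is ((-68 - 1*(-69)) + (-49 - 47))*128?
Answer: -12160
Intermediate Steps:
((-68 - 1*(-69)) + (-49 - 47))*128 = ((-68 + 69) - 96)*128 = (1 - 96)*128 = -95*128 = -12160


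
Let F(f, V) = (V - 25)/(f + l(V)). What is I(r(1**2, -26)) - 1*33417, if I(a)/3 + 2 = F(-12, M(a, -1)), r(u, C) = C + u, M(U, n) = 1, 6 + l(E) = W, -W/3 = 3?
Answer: -100261/3 ≈ -33420.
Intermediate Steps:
W = -9 (W = -3*3 = -9)
l(E) = -15 (l(E) = -6 - 9 = -15)
F(f, V) = (-25 + V)/(-15 + f) (F(f, V) = (V - 25)/(f - 15) = (-25 + V)/(-15 + f))
I(a) = -10/3 (I(a) = -6 + 3*((-25 + 1)/(-15 - 12)) = -6 + 3*(-24/(-27)) = -6 + 3*(-1/27*(-24)) = -6 + 3*(8/9) = -6 + 8/3 = -10/3)
I(r(1**2, -26)) - 1*33417 = -10/3 - 1*33417 = -10/3 - 33417 = -100261/3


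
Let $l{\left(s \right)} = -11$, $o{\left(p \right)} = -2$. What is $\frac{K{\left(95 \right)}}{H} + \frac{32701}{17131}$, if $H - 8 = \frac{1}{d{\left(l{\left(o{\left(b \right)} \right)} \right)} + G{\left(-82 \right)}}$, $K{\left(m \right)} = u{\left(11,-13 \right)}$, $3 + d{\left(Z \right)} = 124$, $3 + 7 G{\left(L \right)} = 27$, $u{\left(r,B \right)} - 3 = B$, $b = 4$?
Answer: $\frac{15775693}{23897745} \approx 0.66013$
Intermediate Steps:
$u{\left(r,B \right)} = 3 + B$
$G{\left(L \right)} = \frac{24}{7}$ ($G{\left(L \right)} = - \frac{3}{7} + \frac{1}{7} \cdot 27 = - \frac{3}{7} + \frac{27}{7} = \frac{24}{7}$)
$d{\left(Z \right)} = 121$ ($d{\left(Z \right)} = -3 + 124 = 121$)
$K{\left(m \right)} = -10$ ($K{\left(m \right)} = 3 - 13 = -10$)
$H = \frac{6975}{871}$ ($H = 8 + \frac{1}{121 + \frac{24}{7}} = 8 + \frac{1}{\frac{871}{7}} = 8 + \frac{7}{871} = \frac{6975}{871} \approx 8.008$)
$\frac{K{\left(95 \right)}}{H} + \frac{32701}{17131} = - \frac{10}{\frac{6975}{871}} + \frac{32701}{17131} = \left(-10\right) \frac{871}{6975} + 32701 \cdot \frac{1}{17131} = - \frac{1742}{1395} + \frac{32701}{17131} = \frac{15775693}{23897745}$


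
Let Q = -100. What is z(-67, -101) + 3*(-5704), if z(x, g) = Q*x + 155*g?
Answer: -26067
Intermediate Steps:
z(x, g) = -100*x + 155*g
z(-67, -101) + 3*(-5704) = (-100*(-67) + 155*(-101)) + 3*(-5704) = (6700 - 15655) - 17112 = -8955 - 17112 = -26067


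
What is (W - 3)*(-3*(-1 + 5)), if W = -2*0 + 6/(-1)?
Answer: 108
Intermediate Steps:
W = -6 (W = 0 + 6*(-1) = 0 - 6 = -6)
(W - 3)*(-3*(-1 + 5)) = (-6 - 3)*(-3*(-1 + 5)) = -(-27)*4 = -9*(-12) = 108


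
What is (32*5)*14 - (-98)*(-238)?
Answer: -21084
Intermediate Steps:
(32*5)*14 - (-98)*(-238) = 160*14 - 1*23324 = 2240 - 23324 = -21084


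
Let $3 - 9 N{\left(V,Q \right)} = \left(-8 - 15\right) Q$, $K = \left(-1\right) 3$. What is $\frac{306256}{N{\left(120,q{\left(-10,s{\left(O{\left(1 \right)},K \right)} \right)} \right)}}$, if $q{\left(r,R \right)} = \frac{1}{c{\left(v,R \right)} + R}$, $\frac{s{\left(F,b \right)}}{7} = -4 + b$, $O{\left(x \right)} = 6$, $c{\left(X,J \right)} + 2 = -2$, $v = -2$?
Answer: $\frac{18260514}{17} \approx 1.0741 \cdot 10^{6}$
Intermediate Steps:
$c{\left(X,J \right)} = -4$ ($c{\left(X,J \right)} = -2 - 2 = -4$)
$K = -3$
$s{\left(F,b \right)} = -28 + 7 b$ ($s{\left(F,b \right)} = 7 \left(-4 + b\right) = -28 + 7 b$)
$q{\left(r,R \right)} = \frac{1}{-4 + R}$
$N{\left(V,Q \right)} = \frac{1}{3} + \frac{23 Q}{9}$ ($N{\left(V,Q \right)} = \frac{1}{3} - \frac{\left(-8 - 15\right) Q}{9} = \frac{1}{3} - \frac{\left(-23\right) Q}{9} = \frac{1}{3} + \frac{23 Q}{9}$)
$\frac{306256}{N{\left(120,q{\left(-10,s{\left(O{\left(1 \right)},K \right)} \right)} \right)}} = \frac{306256}{\frac{1}{3} + \frac{23}{9 \left(-4 + \left(-28 + 7 \left(-3\right)\right)\right)}} = \frac{306256}{\frac{1}{3} + \frac{23}{9 \left(-4 - 49\right)}} = \frac{306256}{\frac{1}{3} + \frac{23}{9 \left(-53\right)}} = \frac{306256}{\frac{1}{3} + \frac{23}{9} \left(- \frac{1}{53}\right)} = \frac{306256}{\frac{1}{3} - \frac{23}{477}} = \frac{306256}{\frac{136}{477}} = 306256 \cdot \frac{477}{136} = \frac{18260514}{17}$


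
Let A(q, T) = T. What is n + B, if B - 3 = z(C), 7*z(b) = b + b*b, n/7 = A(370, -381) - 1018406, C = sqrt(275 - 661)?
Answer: -49920928/7 + I*sqrt(386)/7 ≈ -7.1316e+6 + 2.8067*I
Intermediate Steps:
C = I*sqrt(386) (C = sqrt(-386) = I*sqrt(386) ≈ 19.647*I)
n = -7131509 (n = 7*(-381 - 1018406) = 7*(-1018787) = -7131509)
z(b) = b/7 + b**2/7 (z(b) = (b + b*b)/7 = (b + b**2)/7 = b/7 + b**2/7)
B = 3 + I*sqrt(386)*(1 + I*sqrt(386))/7 (B = 3 + (I*sqrt(386))*(1 + I*sqrt(386))/7 = 3 + I*sqrt(386)*(1 + I*sqrt(386))/7 ≈ -52.143 + 2.8067*I)
n + B = -7131509 + (-365/7 + I*sqrt(386)/7) = -49920928/7 + I*sqrt(386)/7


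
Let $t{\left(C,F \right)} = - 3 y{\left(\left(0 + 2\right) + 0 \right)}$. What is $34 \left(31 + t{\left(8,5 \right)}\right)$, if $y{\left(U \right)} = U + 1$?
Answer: $748$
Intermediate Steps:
$y{\left(U \right)} = 1 + U$
$t{\left(C,F \right)} = -9$ ($t{\left(C,F \right)} = - 3 \left(1 + \left(\left(0 + 2\right) + 0\right)\right) = - 3 \left(1 + \left(2 + 0\right)\right) = - 3 \left(1 + 2\right) = \left(-3\right) 3 = -9$)
$34 \left(31 + t{\left(8,5 \right)}\right) = 34 \left(31 - 9\right) = 34 \cdot 22 = 748$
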